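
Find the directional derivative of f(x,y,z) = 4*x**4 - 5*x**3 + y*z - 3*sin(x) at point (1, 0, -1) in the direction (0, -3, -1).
3*sqrt(10)/10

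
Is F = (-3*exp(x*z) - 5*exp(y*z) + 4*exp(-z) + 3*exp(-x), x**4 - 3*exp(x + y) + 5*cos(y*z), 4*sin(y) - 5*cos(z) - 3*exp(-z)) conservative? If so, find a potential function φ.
No, ∇×F = (5*y*sin(y*z) + 4*cos(y), -3*x*exp(x*z) - 5*y*exp(y*z) - 4*exp(-z), 4*x**3 + 5*z*exp(y*z) - 3*exp(x + y)) ≠ 0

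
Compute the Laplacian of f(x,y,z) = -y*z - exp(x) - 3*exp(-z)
-exp(x) - 3*exp(-z)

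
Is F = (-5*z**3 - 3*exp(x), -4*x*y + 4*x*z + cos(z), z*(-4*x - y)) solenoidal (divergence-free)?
No, ∇·F = -8*x - y - 3*exp(x)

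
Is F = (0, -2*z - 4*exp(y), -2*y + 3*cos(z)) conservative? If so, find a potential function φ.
Yes, F is conservative. φ = -2*y*z - 4*exp(y) + 3*sin(z)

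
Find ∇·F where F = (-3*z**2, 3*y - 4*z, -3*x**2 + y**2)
3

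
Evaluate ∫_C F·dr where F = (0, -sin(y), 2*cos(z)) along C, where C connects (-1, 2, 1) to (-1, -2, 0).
-2*sin(1)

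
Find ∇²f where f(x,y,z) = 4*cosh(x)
4*cosh(x)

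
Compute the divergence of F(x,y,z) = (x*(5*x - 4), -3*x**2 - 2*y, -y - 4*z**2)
10*x - 8*z - 6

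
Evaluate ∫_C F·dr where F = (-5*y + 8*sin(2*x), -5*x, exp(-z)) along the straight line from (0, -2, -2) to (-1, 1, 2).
-4*cos(2) + 2*sinh(2) + 9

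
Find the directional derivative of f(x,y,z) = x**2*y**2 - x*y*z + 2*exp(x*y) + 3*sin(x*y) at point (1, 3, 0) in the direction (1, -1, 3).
sqrt(11)*(6*cos(3) + 3 + 4*exp(3))/11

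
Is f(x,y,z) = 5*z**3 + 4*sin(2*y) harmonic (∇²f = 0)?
No, ∇²f = 30*z - 16*sin(2*y)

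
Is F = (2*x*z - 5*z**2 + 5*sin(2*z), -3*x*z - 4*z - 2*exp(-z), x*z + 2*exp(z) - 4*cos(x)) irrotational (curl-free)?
No, ∇×F = (3*x + 4 - 2*exp(-z), 2*x - 11*z - 4*sin(x) + 10*cos(2*z), -3*z)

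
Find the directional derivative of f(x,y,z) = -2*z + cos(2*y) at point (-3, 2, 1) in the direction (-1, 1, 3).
-2*sqrt(11)*(sin(4) + 3)/11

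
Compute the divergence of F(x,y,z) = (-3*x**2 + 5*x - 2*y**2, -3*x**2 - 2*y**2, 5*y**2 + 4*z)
-6*x - 4*y + 9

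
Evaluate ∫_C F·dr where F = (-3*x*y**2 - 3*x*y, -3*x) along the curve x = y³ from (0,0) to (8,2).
-3252/7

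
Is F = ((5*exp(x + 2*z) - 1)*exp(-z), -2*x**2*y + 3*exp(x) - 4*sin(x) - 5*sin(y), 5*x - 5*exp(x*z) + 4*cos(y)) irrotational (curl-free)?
No, ∇×F = (-4*sin(y), 5*z*exp(x*z) + 5*exp(x + z) - 5 + exp(-z), -4*x*y + 3*exp(x) - 4*cos(x))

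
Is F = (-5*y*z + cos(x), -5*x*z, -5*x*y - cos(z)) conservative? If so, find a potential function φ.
Yes, F is conservative. φ = -5*x*y*z + sin(x) - sin(z)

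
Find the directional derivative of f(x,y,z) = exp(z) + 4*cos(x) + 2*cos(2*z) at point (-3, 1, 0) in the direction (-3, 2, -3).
-3*sqrt(22)*(4*sin(3) + 1)/22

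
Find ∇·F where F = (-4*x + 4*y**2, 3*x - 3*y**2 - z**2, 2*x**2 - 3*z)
-6*y - 7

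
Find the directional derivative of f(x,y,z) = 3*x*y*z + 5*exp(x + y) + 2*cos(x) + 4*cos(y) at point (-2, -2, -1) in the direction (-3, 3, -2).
3*sqrt(22)*(-4 + sin(2))/11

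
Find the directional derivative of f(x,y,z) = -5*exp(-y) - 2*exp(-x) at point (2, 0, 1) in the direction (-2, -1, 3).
sqrt(14)*(-5*exp(2) - 4)*exp(-2)/14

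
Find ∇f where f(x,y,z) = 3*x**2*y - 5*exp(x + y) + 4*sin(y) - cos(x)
(6*x*y - 5*exp(x + y) + sin(x), 3*x**2 - 5*exp(x + y) + 4*cos(y), 0)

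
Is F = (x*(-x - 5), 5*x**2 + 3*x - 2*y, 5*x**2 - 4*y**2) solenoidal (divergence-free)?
No, ∇·F = -2*x - 7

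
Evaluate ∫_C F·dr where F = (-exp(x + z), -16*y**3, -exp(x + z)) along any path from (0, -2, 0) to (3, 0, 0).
65 - exp(3)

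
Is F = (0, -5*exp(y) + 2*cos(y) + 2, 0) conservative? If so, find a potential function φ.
Yes, F is conservative. φ = 2*y - 5*exp(y) + 2*sin(y)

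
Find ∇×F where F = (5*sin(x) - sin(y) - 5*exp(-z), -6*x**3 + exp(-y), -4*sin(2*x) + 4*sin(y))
(4*cos(y), 8*cos(2*x) + 5*exp(-z), -18*x**2 + cos(y))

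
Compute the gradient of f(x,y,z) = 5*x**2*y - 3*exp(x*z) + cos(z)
(10*x*y - 3*z*exp(x*z), 5*x**2, -3*x*exp(x*z) - sin(z))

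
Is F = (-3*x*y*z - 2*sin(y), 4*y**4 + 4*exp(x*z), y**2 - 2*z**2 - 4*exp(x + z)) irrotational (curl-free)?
No, ∇×F = (-4*x*exp(x*z) + 2*y, -3*x*y + 4*exp(x + z), 3*x*z + 4*z*exp(x*z) + 2*cos(y))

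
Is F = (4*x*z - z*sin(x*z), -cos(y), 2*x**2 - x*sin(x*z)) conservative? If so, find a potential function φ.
Yes, F is conservative. φ = 2*x**2*z - sin(y) + cos(x*z)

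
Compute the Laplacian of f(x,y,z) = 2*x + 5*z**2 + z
10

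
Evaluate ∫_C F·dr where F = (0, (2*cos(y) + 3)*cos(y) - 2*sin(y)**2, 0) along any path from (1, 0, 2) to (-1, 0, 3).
0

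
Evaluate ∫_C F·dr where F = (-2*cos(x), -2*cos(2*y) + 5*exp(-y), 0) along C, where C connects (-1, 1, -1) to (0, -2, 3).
-5*exp(2) - 2*sin(1) + sin(4) + sin(2) + 5*exp(-1)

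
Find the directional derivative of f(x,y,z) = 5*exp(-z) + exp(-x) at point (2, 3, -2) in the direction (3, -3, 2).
sqrt(22)*(-10*exp(4) - 3)*exp(-2)/22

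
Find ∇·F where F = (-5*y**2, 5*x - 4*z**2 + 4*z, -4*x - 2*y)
0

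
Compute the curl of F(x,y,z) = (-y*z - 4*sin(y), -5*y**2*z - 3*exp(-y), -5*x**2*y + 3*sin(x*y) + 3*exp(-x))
(-5*x**2 + 3*x*cos(x*y) + 5*y**2, 10*x*y - 3*y*cos(x*y) - y + 3*exp(-x), z + 4*cos(y))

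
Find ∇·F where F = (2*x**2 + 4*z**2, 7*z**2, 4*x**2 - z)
4*x - 1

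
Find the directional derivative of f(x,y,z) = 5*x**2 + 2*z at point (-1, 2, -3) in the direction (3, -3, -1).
-32*sqrt(19)/19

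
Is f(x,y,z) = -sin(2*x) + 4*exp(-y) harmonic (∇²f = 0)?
No, ∇²f = 4*sin(2*x) + 4*exp(-y)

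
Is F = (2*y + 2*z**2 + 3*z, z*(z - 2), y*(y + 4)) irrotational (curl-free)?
No, ∇×F = (2*y - 2*z + 6, 4*z + 3, -2)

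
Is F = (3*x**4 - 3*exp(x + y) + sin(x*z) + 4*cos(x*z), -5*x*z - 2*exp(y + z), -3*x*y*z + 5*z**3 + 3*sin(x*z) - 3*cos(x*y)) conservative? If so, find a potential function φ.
No, ∇×F = (-3*x*z + 3*x*sin(x*y) + 5*x + 2*exp(y + z), -4*x*sin(x*z) + x*cos(x*z) + 3*y*z - 3*y*sin(x*y) - 3*z*cos(x*z), -5*z + 3*exp(x + y)) ≠ 0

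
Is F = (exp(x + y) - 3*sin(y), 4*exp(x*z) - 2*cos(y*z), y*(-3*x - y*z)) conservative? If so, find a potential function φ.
No, ∇×F = (-4*x*exp(x*z) - 3*x - 2*y*z - 2*y*sin(y*z), 3*y, 4*z*exp(x*z) - exp(x + y) + 3*cos(y)) ≠ 0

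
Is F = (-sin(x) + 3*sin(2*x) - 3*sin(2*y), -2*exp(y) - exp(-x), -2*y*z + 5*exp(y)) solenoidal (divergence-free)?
No, ∇·F = -2*y - 2*exp(y) - cos(x) + 6*cos(2*x)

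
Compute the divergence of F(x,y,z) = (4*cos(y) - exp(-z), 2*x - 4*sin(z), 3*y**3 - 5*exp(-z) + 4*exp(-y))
5*exp(-z)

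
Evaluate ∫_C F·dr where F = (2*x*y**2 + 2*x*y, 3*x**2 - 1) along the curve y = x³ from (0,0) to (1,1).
29/20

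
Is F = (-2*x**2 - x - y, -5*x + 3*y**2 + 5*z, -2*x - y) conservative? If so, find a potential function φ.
No, ∇×F = (-6, 2, -4) ≠ 0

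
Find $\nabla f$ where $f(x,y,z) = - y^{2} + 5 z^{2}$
(0, -2*y, 10*z)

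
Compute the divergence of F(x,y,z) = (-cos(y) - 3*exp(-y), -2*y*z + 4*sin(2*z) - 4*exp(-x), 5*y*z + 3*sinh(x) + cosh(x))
5*y - 2*z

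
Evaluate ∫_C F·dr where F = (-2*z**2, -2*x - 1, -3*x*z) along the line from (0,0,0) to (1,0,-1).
-5/3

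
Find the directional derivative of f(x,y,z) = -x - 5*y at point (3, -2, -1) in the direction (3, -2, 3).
7*sqrt(22)/22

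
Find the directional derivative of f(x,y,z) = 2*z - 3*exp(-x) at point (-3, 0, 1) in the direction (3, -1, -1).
sqrt(11)*(-2 + 9*exp(3))/11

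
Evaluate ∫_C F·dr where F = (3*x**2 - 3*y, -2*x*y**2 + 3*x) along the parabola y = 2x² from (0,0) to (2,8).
-3928/7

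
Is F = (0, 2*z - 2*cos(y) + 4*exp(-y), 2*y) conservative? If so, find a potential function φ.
Yes, F is conservative. φ = 2*y*z - 2*sin(y) - 4*exp(-y)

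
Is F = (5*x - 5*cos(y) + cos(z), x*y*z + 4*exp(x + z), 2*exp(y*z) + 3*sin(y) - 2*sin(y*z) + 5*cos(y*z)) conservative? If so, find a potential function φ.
No, ∇×F = (-x*y + 2*z*exp(y*z) - 5*z*sin(y*z) - 2*z*cos(y*z) - 4*exp(x + z) + 3*cos(y), -sin(z), y*z + 4*exp(x + z) - 5*sin(y)) ≠ 0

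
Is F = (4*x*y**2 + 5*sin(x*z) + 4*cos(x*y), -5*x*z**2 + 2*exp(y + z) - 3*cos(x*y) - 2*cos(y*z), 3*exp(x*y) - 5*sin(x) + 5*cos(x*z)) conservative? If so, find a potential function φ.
No, ∇×F = (10*x*z + 3*x*exp(x*y) - 2*y*sin(y*z) - 2*exp(y + z), 5*x*cos(x*z) - 3*y*exp(x*y) + 5*z*sin(x*z) + 5*cos(x), -8*x*y + 4*x*sin(x*y) + 3*y*sin(x*y) - 5*z**2) ≠ 0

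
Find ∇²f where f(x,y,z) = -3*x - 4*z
0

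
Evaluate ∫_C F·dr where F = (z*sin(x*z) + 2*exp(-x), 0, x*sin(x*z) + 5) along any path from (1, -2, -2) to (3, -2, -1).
cos(2) - 2*exp(-3) + 2*exp(-1) - cos(3) + 5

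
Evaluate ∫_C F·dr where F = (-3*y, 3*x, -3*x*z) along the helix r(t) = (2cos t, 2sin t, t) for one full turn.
24*pi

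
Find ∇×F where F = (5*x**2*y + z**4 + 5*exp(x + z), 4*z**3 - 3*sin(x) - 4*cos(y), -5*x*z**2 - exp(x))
(-12*z**2, 4*z**3 + 5*z**2 + exp(x) + 5*exp(x + z), -5*x**2 - 3*cos(x))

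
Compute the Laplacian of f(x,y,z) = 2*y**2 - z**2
2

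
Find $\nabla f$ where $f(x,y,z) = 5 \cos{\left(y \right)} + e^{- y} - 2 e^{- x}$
(2*exp(-x), -5*sin(y) - exp(-y), 0)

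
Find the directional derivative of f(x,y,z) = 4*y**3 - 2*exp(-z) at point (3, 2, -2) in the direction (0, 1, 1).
sqrt(2)*(exp(2) + 24)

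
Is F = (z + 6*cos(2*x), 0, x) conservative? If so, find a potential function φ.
Yes, F is conservative. φ = x*z + 3*sin(2*x)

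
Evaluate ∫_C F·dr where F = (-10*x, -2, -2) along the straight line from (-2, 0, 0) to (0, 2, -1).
18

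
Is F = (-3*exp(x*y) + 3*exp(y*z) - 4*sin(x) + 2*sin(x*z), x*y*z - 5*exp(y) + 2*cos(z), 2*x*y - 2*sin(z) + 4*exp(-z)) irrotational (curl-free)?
No, ∇×F = (-x*y + 2*x + 2*sin(z), 2*x*cos(x*z) + 3*y*exp(y*z) - 2*y, 3*x*exp(x*y) + y*z - 3*z*exp(y*z))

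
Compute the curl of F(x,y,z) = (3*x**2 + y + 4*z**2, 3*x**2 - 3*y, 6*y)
(6, 8*z, 6*x - 1)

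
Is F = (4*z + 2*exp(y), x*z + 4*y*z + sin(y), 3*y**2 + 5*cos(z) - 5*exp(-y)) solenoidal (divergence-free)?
No, ∇·F = 4*z - 5*sin(z) + cos(y)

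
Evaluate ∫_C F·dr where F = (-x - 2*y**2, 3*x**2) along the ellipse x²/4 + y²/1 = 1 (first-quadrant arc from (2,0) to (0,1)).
38/3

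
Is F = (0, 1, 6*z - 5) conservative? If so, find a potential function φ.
Yes, F is conservative. φ = y + 3*z**2 - 5*z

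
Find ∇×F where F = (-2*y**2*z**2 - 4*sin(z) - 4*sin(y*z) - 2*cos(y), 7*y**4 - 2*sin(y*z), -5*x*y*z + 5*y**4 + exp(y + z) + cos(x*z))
(-5*x*z + 20*y**3 + 2*y*cos(y*z) + exp(y + z), -4*y**2*z + 5*y*z - 4*y*cos(y*z) + z*sin(x*z) - 4*cos(z), 4*y*z**2 + 4*z*cos(y*z) - 2*sin(y))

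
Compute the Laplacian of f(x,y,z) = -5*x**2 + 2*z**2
-6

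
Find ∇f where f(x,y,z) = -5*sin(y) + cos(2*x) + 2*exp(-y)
(-2*sin(2*x), -5*cos(y) - 2*exp(-y), 0)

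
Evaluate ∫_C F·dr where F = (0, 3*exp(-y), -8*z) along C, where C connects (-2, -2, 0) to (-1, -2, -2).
-16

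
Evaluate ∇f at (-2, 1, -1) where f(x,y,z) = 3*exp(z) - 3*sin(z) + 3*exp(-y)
(0, -3*exp(-1), -3*cos(1) + 3*exp(-1))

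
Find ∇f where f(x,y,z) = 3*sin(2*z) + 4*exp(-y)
(0, -4*exp(-y), 6*cos(2*z))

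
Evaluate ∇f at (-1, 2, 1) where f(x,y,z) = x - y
(1, -1, 0)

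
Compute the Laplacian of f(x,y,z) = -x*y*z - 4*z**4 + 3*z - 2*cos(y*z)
2*y**2*cos(y*z) + 2*z**2*cos(y*z) - 48*z**2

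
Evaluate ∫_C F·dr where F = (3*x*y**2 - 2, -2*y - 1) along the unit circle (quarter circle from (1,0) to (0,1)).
-3/4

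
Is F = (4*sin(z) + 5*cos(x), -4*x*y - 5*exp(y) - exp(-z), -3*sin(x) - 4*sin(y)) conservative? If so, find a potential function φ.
No, ∇×F = (-4*cos(y) - exp(-z), 3*cos(x) + 4*cos(z), -4*y) ≠ 0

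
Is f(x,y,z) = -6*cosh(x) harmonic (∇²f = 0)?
No, ∇²f = -6*cosh(x)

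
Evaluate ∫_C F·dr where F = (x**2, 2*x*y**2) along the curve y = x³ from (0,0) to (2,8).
9256/15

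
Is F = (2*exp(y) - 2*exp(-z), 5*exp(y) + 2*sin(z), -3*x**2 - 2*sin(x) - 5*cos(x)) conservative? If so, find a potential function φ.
No, ∇×F = (-2*cos(z), 6*x - 5*sin(x) + 2*cos(x) + 2*exp(-z), -2*exp(y)) ≠ 0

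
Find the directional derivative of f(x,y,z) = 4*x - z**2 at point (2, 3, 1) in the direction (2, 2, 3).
2*sqrt(17)/17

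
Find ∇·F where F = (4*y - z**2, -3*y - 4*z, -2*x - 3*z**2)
-6*z - 3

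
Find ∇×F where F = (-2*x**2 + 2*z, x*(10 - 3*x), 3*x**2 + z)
(0, 2 - 6*x, 10 - 6*x)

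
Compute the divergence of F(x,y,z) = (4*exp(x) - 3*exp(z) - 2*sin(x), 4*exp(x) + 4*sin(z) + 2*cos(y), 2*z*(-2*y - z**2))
-4*y - 6*z**2 + 4*exp(x) - 2*sin(y) - 2*cos(x)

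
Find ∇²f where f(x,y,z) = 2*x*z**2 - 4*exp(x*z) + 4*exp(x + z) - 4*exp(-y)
4*((-x**2*exp(x*z) + x - z**2*exp(x*z) + 2*exp(x + z))*exp(y) - 1)*exp(-y)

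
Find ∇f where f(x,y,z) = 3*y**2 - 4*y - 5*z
(0, 6*y - 4, -5)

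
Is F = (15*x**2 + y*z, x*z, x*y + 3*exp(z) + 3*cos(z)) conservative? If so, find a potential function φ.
Yes, F is conservative. φ = 5*x**3 + x*y*z + 3*exp(z) + 3*sin(z)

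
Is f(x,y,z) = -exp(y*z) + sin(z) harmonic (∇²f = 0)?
No, ∇²f = -y**2*exp(y*z) - z**2*exp(y*z) - sin(z)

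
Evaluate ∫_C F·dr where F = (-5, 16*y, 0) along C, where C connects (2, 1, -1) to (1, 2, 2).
29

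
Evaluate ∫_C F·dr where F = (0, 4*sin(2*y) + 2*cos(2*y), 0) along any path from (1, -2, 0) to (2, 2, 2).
2*sin(4)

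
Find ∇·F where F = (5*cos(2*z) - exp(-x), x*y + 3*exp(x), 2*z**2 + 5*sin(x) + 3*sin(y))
x + 4*z + exp(-x)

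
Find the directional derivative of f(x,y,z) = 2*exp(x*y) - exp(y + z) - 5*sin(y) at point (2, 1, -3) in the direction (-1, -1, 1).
sqrt(3)*(-6*exp(2) + 5*cos(1))/3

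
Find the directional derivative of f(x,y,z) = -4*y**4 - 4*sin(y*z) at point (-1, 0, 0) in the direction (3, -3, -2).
0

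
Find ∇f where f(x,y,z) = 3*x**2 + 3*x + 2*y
(6*x + 3, 2, 0)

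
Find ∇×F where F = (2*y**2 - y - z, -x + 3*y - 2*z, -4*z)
(2, -1, -4*y)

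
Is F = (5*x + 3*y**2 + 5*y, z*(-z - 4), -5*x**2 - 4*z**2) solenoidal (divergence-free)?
No, ∇·F = 5 - 8*z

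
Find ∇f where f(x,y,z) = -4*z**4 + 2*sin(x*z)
(2*z*cos(x*z), 0, 2*x*cos(x*z) - 16*z**3)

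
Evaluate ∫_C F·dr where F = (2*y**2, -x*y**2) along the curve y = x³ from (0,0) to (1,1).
-1/70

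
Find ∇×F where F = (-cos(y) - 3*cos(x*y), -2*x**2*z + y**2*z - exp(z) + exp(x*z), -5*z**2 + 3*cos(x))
(2*x**2 - x*exp(x*z) - y**2 + exp(z), 3*sin(x), -4*x*z - 3*x*sin(x*y) + z*exp(x*z) - sin(y))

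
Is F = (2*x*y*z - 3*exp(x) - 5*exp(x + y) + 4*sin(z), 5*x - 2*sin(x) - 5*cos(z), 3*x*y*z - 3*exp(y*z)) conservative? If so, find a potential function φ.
No, ∇×F = (3*x*z - 3*z*exp(y*z) - 5*sin(z), 2*x*y - 3*y*z + 4*cos(z), -2*x*z + 5*exp(x + y) - 2*cos(x) + 5) ≠ 0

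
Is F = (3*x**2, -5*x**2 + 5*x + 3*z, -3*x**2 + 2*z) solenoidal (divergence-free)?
No, ∇·F = 6*x + 2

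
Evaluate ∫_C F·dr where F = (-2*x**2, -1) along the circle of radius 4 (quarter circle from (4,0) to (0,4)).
116/3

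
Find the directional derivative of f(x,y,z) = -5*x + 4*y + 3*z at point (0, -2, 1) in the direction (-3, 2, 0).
23*sqrt(13)/13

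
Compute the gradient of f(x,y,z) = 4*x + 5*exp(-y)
(4, -5*exp(-y), 0)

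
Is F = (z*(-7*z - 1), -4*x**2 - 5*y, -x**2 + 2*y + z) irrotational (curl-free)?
No, ∇×F = (2, 2*x - 14*z - 1, -8*x)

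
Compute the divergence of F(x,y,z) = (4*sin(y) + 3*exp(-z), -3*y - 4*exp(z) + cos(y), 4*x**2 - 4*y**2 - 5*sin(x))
-sin(y) - 3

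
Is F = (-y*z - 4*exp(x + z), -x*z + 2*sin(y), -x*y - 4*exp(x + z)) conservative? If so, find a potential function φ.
Yes, F is conservative. φ = -x*y*z - 4*exp(x + z) - 2*cos(y)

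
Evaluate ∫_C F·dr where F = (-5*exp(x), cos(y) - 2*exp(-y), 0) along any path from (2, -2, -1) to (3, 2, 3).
-5*exp(3) + 2*exp(-2) + 2*sin(2) + 3*exp(2)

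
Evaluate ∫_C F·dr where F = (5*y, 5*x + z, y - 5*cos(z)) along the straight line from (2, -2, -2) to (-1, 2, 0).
6 - 5*sin(2)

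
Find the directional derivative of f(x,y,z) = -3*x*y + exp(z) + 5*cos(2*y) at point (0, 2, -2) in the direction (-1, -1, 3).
sqrt(11)*(2*(5*sin(4) + 3)*exp(2) + 3)*exp(-2)/11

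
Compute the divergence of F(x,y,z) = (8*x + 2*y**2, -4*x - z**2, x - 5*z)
3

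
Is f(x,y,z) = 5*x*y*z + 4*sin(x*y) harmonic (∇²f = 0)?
No, ∇²f = -4*(x**2 + y**2)*sin(x*y)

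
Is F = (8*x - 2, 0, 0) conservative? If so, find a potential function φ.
Yes, F is conservative. φ = 2*x*(2*x - 1)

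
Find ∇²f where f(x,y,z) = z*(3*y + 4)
0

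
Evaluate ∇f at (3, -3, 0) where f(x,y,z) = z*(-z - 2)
(0, 0, -2)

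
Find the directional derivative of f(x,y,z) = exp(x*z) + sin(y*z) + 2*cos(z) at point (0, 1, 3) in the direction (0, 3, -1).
sqrt(10)*(4*cos(3) + sin(3))/5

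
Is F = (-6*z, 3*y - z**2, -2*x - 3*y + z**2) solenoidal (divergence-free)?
No, ∇·F = 2*z + 3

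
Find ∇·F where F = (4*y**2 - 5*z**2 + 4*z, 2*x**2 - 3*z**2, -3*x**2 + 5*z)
5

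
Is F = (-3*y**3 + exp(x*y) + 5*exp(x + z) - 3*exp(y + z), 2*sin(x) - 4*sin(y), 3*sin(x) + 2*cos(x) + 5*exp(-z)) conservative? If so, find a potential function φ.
No, ∇×F = (0, 5*exp(x + z) - 3*exp(y + z) + 2*sin(x) - 3*cos(x), -x*exp(x*y) + 9*y**2 + 3*exp(y + z) + 2*cos(x)) ≠ 0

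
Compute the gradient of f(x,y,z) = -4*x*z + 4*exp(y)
(-4*z, 4*exp(y), -4*x)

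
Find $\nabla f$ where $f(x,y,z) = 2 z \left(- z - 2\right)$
(0, 0, -4*z - 4)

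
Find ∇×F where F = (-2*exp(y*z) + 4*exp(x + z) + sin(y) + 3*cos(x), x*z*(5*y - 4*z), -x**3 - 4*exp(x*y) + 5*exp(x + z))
(x*(-5*y + 8*z - 4*exp(x*y)), 3*x**2 + 4*y*exp(x*y) - 2*y*exp(y*z) - exp(x + z), z*(5*y - 4*z) + 2*z*exp(y*z) - cos(y))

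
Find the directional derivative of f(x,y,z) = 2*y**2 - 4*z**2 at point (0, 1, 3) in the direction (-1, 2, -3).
40*sqrt(14)/7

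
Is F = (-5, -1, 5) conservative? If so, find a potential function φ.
Yes, F is conservative. φ = -5*x - y + 5*z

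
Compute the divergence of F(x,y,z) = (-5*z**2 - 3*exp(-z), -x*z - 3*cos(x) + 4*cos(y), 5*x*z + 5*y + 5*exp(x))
5*x - 4*sin(y)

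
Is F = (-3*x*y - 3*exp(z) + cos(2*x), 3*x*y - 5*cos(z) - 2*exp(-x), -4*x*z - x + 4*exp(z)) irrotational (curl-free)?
No, ∇×F = (-5*sin(z), 4*z - 3*exp(z) + 1, 3*x + 3*y + 2*exp(-x))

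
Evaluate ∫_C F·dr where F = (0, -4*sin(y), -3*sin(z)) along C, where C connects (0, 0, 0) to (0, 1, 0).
-4 + 4*cos(1)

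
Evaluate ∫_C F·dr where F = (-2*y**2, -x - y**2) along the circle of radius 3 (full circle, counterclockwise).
-9*pi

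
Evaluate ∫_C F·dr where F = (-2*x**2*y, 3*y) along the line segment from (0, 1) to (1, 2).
10/3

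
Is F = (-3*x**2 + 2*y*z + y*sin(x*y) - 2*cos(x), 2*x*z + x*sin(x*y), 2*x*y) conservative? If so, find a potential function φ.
Yes, F is conservative. φ = -x**3 + 2*x*y*z - 2*sin(x) - cos(x*y)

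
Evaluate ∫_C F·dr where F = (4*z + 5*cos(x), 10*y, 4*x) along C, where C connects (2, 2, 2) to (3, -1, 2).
-7 - 5*sin(2) + 5*sin(3)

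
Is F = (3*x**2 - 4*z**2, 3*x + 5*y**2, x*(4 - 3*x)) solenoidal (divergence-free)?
No, ∇·F = 6*x + 10*y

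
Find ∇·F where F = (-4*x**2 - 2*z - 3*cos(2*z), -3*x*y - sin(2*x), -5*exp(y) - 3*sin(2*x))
-11*x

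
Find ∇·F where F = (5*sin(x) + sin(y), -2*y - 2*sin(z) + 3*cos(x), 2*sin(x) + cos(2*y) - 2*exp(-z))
5*cos(x) - 2 + 2*exp(-z)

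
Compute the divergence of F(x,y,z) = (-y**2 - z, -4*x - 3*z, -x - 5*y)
0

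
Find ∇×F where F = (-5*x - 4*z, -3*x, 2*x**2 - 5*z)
(0, -4*x - 4, -3)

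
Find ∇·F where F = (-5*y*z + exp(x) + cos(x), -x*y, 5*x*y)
-x + exp(x) - sin(x)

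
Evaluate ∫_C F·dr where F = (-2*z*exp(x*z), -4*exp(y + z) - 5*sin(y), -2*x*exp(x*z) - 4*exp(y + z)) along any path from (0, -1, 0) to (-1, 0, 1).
-4*E - 5*cos(1) + 2*exp(-1) + 7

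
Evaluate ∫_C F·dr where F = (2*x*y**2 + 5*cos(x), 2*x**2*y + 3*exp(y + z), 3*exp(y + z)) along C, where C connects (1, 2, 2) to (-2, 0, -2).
-3*exp(4) - 5*sin(2) - 5*sin(1) - 4 + 3*exp(-2)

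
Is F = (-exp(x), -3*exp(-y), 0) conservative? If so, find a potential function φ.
Yes, F is conservative. φ = -exp(x) + 3*exp(-y)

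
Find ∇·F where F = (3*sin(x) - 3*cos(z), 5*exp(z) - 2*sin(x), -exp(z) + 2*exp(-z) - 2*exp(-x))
-exp(z) + 3*cos(x) - 2*exp(-z)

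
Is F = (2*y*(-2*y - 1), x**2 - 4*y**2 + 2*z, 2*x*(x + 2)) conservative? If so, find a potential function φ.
No, ∇×F = (-2, -4*x - 4, 2*x + 8*y + 2) ≠ 0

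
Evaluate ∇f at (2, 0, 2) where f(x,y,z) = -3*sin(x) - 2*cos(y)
(-3*cos(2), 0, 0)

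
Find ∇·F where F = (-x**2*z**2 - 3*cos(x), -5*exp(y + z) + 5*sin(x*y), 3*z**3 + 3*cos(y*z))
-2*x*z**2 + 5*x*cos(x*y) - 3*y*sin(y*z) + 9*z**2 - 5*exp(y + z) + 3*sin(x)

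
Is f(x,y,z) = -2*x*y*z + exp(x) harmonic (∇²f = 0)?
No, ∇²f = exp(x)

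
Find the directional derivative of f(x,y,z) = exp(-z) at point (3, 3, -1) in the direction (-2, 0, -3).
3*sqrt(13)*E/13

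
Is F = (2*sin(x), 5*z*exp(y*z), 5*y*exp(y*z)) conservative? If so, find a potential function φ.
Yes, F is conservative. φ = 5*exp(y*z) - 2*cos(x)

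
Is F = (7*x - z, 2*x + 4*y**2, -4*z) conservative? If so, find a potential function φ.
No, ∇×F = (0, -1, 2) ≠ 0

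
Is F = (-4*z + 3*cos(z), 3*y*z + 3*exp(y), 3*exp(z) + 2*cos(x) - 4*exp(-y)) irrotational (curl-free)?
No, ∇×F = (-3*y + 4*exp(-y), 2*sin(x) - 3*sin(z) - 4, 0)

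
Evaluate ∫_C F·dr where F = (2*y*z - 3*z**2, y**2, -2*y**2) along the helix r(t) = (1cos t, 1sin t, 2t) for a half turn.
-48 - 2*pi + 11*pi**2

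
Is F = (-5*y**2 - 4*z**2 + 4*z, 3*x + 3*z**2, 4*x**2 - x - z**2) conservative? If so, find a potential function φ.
No, ∇×F = (-6*z, -8*x - 8*z + 5, 10*y + 3) ≠ 0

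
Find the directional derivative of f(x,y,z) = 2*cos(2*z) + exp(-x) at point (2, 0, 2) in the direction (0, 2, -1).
4*sqrt(5)*sin(4)/5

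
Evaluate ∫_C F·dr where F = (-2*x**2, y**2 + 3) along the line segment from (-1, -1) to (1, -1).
-4/3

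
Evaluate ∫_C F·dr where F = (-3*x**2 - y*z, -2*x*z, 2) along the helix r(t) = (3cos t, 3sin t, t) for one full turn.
pi*(4 - 9*pi)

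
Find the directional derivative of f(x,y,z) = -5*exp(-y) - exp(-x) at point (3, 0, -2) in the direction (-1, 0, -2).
-sqrt(5)*exp(-3)/5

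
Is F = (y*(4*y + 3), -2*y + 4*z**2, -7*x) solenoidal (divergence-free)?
No, ∇·F = -2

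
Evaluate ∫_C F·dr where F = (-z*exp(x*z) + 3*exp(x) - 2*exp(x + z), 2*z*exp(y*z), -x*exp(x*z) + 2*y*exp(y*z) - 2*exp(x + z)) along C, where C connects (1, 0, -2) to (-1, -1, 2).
-5*E - 2 + 2*exp(-2) + 5*exp(-1)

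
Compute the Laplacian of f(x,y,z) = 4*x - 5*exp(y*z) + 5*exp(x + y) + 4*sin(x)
-5*y**2*exp(y*z) - 5*z**2*exp(y*z) + 10*exp(x + y) - 4*sin(x)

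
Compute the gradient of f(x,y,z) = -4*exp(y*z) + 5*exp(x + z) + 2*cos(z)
(5*exp(x + z), -4*z*exp(y*z), -4*y*exp(y*z) + 5*exp(x + z) - 2*sin(z))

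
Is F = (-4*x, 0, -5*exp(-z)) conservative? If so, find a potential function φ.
Yes, F is conservative. φ = -2*x**2 + 5*exp(-z)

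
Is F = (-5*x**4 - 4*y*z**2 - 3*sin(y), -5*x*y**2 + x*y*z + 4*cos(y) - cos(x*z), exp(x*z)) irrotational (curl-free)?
No, ∇×F = (-x*(y + sin(x*z)), z*(-8*y - exp(x*z)), -5*y**2 + y*z + 4*z**2 + z*sin(x*z) + 3*cos(y))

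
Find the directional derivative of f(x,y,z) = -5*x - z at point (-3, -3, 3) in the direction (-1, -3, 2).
3*sqrt(14)/14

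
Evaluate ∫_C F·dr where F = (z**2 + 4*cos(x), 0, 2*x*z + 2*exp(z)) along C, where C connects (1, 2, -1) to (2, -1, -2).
-4*sin(1) - 2*exp(-1) + 2*exp(-2) + 4*sin(2) + 7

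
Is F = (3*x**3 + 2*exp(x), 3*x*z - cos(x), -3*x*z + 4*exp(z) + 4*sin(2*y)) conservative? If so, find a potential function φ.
No, ∇×F = (-3*x + 8*cos(2*y), 3*z, 3*z + sin(x)) ≠ 0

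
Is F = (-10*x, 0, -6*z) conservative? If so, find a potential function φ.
Yes, F is conservative. φ = -5*x**2 - 3*z**2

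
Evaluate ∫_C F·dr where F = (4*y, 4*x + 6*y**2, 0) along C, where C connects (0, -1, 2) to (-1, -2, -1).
-6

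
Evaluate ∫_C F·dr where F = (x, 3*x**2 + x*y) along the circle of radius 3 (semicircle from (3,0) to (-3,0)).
18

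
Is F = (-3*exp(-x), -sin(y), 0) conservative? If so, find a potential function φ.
Yes, F is conservative. φ = cos(y) + 3*exp(-x)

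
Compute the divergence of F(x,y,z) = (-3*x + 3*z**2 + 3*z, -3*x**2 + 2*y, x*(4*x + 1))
-1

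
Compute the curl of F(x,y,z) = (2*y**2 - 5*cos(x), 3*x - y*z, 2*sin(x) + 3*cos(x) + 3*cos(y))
(y - 3*sin(y), 3*sin(x) - 2*cos(x), 3 - 4*y)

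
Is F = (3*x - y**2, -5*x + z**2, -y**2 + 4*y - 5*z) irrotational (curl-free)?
No, ∇×F = (-2*y - 2*z + 4, 0, 2*y - 5)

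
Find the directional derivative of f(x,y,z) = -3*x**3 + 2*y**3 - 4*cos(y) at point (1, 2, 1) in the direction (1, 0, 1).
-9*sqrt(2)/2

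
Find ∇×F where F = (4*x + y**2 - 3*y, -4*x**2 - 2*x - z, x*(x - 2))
(1, 2 - 2*x, -8*x - 2*y + 1)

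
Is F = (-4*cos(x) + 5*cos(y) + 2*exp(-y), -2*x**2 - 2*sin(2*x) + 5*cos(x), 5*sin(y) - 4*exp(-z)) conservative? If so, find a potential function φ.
No, ∇×F = (5*cos(y), 0, -4*x - 5*sin(x) + 5*sin(y) - 4*cos(2*x) + 2*exp(-y)) ≠ 0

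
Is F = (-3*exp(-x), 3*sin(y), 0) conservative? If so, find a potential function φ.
Yes, F is conservative. φ = -3*cos(y) + 3*exp(-x)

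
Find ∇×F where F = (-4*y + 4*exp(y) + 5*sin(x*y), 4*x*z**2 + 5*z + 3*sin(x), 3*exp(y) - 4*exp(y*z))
(-8*x*z - 4*z*exp(y*z) + 3*exp(y) - 5, 0, -5*x*cos(x*y) + 4*z**2 - 4*exp(y) + 3*cos(x) + 4)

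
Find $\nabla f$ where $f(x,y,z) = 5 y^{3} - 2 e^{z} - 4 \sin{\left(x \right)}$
(-4*cos(x), 15*y**2, -2*exp(z))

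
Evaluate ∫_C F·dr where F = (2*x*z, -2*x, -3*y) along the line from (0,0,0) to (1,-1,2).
16/3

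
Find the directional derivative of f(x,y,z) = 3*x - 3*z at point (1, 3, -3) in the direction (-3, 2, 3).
-9*sqrt(22)/11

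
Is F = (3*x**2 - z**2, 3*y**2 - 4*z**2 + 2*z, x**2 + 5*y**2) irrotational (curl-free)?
No, ∇×F = (10*y + 8*z - 2, -2*x - 2*z, 0)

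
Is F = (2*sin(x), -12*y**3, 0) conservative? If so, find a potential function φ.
Yes, F is conservative. φ = -3*y**4 - 2*cos(x)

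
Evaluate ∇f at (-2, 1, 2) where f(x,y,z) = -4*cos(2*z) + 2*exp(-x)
(-2*exp(2), 0, 8*sin(4))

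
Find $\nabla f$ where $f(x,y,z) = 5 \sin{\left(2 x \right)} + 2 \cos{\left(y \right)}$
(10*cos(2*x), -2*sin(y), 0)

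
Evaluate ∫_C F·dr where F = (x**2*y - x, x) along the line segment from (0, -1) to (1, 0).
-1/12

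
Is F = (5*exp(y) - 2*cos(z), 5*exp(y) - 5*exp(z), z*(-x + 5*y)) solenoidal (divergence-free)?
No, ∇·F = -x + 5*y + 5*exp(y)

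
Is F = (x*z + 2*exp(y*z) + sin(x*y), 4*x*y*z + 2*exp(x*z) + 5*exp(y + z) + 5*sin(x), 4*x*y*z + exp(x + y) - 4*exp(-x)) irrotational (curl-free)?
No, ∇×F = (-4*x*y + 4*x*z - 2*x*exp(x*z) + exp(x + y) - 5*exp(y + z), x - 4*y*z + 2*y*exp(y*z) - exp(x + y) - 4*exp(-x), -x*cos(x*y) + 4*y*z + 2*z*exp(x*z) - 2*z*exp(y*z) + 5*cos(x))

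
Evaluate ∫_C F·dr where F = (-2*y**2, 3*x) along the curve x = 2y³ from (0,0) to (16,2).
-264/5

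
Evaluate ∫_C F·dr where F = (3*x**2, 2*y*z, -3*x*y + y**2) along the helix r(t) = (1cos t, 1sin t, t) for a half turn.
-2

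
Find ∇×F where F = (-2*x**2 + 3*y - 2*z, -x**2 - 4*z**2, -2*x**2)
(8*z, 4*x - 2, -2*x - 3)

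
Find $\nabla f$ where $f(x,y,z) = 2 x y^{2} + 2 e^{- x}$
(2*y**2 - 2*exp(-x), 4*x*y, 0)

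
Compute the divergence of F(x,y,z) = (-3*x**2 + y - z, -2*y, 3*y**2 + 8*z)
6 - 6*x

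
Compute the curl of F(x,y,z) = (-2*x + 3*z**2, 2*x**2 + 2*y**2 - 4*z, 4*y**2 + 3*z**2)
(8*y + 4, 6*z, 4*x)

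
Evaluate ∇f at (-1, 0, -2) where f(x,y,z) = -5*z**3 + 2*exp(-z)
(0, 0, -60 - 2*exp(2))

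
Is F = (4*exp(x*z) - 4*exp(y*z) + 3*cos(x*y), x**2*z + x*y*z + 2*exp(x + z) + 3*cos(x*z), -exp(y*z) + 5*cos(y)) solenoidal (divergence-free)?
No, ∇·F = x*z - y*exp(y*z) - 3*y*sin(x*y) + 4*z*exp(x*z)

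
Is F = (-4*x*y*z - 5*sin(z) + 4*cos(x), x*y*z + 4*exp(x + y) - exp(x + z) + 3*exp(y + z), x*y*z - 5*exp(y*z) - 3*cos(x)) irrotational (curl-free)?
No, ∇×F = (-x*y + x*z - 5*z*exp(y*z) + exp(x + z) - 3*exp(y + z), -4*x*y - y*z - 3*sin(x) - 5*cos(z), 4*x*z + y*z + 4*exp(x + y) - exp(x + z))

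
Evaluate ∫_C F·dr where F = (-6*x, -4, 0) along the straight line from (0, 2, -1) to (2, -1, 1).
0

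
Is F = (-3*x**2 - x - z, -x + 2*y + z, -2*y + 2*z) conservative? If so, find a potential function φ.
No, ∇×F = (-3, -1, -1) ≠ 0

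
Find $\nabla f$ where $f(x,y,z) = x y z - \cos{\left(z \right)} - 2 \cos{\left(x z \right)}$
(z*(y + 2*sin(x*z)), x*z, x*y + 2*x*sin(x*z) + sin(z))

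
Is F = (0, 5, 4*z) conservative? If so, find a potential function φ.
Yes, F is conservative. φ = 5*y + 2*z**2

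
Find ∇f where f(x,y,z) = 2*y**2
(0, 4*y, 0)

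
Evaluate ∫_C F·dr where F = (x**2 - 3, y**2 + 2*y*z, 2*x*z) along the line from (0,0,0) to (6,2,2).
78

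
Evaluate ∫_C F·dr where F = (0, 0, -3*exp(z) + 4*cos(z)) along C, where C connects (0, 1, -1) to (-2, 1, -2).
-4*sin(2) - 3*exp(-2) + 3*exp(-1) + 4*sin(1)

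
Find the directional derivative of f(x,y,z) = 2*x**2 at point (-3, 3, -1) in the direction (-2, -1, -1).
4*sqrt(6)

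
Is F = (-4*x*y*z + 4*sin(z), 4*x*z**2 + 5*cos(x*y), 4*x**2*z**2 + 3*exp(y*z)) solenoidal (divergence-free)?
No, ∇·F = 8*x**2*z - 5*x*sin(x*y) - 4*y*z + 3*y*exp(y*z)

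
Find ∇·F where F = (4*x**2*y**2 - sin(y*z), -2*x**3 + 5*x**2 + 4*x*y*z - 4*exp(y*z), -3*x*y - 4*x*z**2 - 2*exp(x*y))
8*x*y**2 - 4*x*z - 4*z*exp(y*z)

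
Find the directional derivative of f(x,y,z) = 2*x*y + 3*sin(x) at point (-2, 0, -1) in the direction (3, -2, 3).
sqrt(22)*(9*cos(2) + 8)/22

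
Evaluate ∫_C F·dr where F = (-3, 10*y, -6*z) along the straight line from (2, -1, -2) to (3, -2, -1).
21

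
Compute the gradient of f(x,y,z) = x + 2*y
(1, 2, 0)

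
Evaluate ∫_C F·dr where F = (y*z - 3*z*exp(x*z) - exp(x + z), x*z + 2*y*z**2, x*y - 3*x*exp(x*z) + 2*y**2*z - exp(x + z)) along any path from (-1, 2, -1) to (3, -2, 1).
-3*exp(3) - exp(4) - 8 + exp(-2) + 3*E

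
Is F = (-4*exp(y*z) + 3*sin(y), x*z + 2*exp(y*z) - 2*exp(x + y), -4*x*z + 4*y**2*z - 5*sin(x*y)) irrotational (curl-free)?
No, ∇×F = (-5*x*cos(x*y) - x + 8*y*z - 2*y*exp(y*z), -4*y*exp(y*z) + 5*y*cos(x*y) + 4*z, 4*z*exp(y*z) + z - 2*exp(x + y) - 3*cos(y))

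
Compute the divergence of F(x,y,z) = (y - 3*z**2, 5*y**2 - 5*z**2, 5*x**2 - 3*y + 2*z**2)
10*y + 4*z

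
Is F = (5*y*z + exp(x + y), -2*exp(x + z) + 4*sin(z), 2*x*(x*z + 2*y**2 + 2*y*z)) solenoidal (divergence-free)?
No, ∇·F = 2*x*(x + 2*y) + exp(x + y)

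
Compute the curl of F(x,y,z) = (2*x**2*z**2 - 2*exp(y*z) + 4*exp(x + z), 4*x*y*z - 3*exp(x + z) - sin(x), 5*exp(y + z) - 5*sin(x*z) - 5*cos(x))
(-4*x*y + 3*exp(x + z) + 5*exp(y + z), 4*x**2*z - 2*y*exp(y*z) + 5*z*cos(x*z) + 4*exp(x + z) - 5*sin(x), 4*y*z + 2*z*exp(y*z) - 3*exp(x + z) - cos(x))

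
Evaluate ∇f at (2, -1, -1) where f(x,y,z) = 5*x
(5, 0, 0)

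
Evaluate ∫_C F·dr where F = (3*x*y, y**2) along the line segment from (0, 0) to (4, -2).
-104/3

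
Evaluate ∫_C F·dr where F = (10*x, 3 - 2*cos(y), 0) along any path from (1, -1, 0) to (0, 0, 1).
-2 - 2*sin(1)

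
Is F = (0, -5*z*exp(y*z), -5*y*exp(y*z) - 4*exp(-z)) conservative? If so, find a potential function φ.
Yes, F is conservative. φ = -5*exp(y*z) + 4*exp(-z)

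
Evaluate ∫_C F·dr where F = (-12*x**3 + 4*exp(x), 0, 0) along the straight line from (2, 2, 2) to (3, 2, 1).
-195 - 4*exp(2) + 4*exp(3)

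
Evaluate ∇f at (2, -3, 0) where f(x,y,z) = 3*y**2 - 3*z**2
(0, -18, 0)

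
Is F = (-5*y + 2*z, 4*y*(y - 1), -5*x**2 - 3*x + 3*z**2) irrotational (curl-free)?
No, ∇×F = (0, 10*x + 5, 5)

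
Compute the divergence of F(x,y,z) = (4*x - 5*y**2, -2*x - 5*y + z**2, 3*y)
-1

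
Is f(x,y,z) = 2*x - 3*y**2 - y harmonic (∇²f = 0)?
No, ∇²f = -6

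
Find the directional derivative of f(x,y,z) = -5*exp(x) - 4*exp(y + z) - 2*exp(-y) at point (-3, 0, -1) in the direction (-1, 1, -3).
sqrt(11)*(5 + 2*(E + 4)*exp(2))*exp(-3)/11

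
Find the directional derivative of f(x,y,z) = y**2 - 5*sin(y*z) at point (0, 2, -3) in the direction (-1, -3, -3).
-3*sqrt(19)*(4 + 5*cos(6))/19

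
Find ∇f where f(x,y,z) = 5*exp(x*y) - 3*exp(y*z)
(5*y*exp(x*y), 5*x*exp(x*y) - 3*z*exp(y*z), -3*y*exp(y*z))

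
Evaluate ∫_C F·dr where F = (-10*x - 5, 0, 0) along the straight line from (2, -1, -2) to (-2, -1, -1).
20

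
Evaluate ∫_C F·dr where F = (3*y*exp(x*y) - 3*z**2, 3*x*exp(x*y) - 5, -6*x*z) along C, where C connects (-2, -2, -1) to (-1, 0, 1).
-3*exp(4) - 10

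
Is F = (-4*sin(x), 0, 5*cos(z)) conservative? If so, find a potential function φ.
Yes, F is conservative. φ = 5*sin(z) + 4*cos(x)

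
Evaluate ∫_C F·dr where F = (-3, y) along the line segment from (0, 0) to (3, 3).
-9/2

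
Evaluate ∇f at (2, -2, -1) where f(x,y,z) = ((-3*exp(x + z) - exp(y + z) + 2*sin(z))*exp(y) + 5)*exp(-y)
(-3*E, (-5*exp(5) - 1)*exp(-3), -3*E - exp(-3) + 2*cos(1))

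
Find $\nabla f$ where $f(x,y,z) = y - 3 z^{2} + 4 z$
(0, 1, 4 - 6*z)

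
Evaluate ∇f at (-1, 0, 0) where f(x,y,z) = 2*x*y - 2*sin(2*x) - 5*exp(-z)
(-4*cos(2), -2, 5)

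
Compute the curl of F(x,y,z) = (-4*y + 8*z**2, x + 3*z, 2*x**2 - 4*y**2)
(-8*y - 3, -4*x + 16*z, 5)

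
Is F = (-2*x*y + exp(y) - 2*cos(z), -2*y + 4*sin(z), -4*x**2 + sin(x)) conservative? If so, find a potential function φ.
No, ∇×F = (-4*cos(z), 8*x + 2*sin(z) - cos(x), 2*x - exp(y)) ≠ 0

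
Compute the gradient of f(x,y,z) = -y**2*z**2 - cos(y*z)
(0, z*(-2*y*z + sin(y*z)), y*(-2*y*z + sin(y*z)))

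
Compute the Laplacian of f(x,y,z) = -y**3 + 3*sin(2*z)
-6*y - 12*sin(2*z)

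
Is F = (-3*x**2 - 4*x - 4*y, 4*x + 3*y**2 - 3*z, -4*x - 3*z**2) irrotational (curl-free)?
No, ∇×F = (3, 4, 8)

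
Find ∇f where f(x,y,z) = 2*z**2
(0, 0, 4*z)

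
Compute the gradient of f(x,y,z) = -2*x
(-2, 0, 0)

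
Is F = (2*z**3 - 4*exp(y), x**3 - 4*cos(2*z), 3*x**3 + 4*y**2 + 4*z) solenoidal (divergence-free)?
No, ∇·F = 4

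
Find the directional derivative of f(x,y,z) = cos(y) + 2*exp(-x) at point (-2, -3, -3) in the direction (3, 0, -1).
-3*sqrt(10)*exp(2)/5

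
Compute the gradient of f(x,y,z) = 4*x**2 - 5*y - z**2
(8*x, -5, -2*z)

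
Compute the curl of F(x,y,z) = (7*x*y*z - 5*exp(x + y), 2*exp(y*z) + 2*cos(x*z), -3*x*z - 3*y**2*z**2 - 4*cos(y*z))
(2*x*sin(x*z) - 6*y*z**2 - 2*y*exp(y*z) + 4*z*sin(y*z), 7*x*y + 3*z, -7*x*z - 2*z*sin(x*z) + 5*exp(x + y))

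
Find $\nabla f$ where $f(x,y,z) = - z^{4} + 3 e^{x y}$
(3*y*exp(x*y), 3*x*exp(x*y), -4*z**3)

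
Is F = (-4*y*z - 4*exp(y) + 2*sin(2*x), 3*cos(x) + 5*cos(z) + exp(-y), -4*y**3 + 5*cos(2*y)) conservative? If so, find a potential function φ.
No, ∇×F = (-12*y**2 - 10*sin(2*y) + 5*sin(z), -4*y, 4*z + 4*exp(y) - 3*sin(x)) ≠ 0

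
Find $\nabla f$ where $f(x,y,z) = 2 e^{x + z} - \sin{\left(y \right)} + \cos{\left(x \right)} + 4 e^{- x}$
(2*exp(x + z) - sin(x) - 4*exp(-x), -cos(y), 2*exp(x + z))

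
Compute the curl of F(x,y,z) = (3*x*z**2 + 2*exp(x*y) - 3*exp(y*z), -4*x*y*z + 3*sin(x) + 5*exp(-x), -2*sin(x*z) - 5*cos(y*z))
(4*x*y + 5*z*sin(y*z), 6*x*z - 3*y*exp(y*z) + 2*z*cos(x*z), -2*x*exp(x*y) - 4*y*z + 3*z*exp(y*z) + 3*cos(x) - 5*exp(-x))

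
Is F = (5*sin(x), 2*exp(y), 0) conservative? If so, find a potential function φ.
Yes, F is conservative. φ = 2*exp(y) - 5*cos(x)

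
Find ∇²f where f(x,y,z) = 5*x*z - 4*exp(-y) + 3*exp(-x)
-4*exp(-y) + 3*exp(-x)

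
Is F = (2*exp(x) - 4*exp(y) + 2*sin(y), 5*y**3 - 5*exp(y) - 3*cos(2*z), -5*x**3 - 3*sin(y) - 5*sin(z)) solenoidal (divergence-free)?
No, ∇·F = 15*y**2 + 2*exp(x) - 5*exp(y) - 5*cos(z)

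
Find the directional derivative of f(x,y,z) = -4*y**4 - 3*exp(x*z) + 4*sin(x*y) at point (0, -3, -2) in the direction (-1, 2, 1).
145*sqrt(6)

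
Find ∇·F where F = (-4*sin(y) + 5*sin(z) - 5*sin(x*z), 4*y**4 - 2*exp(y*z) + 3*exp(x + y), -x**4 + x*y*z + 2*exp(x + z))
x*y + 16*y**3 - 2*z*exp(y*z) - 5*z*cos(x*z) + 3*exp(x + y) + 2*exp(x + z)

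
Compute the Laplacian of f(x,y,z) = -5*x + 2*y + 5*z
0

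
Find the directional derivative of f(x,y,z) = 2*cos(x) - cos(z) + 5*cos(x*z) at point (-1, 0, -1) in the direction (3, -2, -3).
9*sqrt(22)*sin(1)/22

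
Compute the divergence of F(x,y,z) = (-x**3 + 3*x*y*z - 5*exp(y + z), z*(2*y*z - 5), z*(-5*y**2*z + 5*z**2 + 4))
-3*x**2 - 10*y**2*z + 3*y*z + 17*z**2 + 4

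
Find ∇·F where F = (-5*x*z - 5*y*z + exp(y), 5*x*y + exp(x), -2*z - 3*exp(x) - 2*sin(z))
5*x - 5*z - 2*cos(z) - 2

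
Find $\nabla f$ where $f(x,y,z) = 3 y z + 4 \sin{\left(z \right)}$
(0, 3*z, 3*y + 4*cos(z))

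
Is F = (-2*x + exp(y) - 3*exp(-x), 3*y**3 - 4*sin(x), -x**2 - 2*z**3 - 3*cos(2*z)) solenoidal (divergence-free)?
No, ∇·F = 9*y**2 - 6*z**2 + 6*sin(2*z) - 2 + 3*exp(-x)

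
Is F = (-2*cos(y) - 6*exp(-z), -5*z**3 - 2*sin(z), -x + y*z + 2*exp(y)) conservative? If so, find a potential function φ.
No, ∇×F = (15*z**2 + z + 2*exp(y) + 2*cos(z), 1 + 6*exp(-z), -2*sin(y)) ≠ 0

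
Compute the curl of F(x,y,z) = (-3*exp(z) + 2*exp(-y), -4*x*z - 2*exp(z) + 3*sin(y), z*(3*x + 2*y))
(4*x + 2*z + 2*exp(z), -3*z - 3*exp(z), -4*z + 2*exp(-y))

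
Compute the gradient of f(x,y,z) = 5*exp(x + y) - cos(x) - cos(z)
(5*exp(x + y) + sin(x), 5*exp(x + y), sin(z))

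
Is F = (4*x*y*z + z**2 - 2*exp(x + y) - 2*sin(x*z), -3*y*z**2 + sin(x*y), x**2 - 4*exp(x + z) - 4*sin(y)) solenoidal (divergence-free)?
No, ∇·F = x*cos(x*y) + 4*y*z - 3*z**2 - 2*z*cos(x*z) - 2*exp(x + y) - 4*exp(x + z)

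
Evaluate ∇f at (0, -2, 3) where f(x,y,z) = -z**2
(0, 0, -6)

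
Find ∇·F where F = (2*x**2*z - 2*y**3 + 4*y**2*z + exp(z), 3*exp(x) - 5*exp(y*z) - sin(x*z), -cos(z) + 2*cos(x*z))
4*x*z - 2*x*sin(x*z) - 5*z*exp(y*z) + sin(z)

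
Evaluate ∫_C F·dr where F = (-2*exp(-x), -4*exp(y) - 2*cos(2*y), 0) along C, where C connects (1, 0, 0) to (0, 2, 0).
-4*exp(2) - 2*exp(-1) - sin(4) + 6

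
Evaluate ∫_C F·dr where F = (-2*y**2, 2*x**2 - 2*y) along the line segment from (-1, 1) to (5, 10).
-417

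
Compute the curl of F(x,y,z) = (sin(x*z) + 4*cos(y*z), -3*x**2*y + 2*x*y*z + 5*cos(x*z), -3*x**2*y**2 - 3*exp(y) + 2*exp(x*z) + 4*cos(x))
(-6*x**2*y - 2*x*y + 5*x*sin(x*z) - 3*exp(y), 6*x*y**2 + x*cos(x*z) - 4*y*sin(y*z) - 2*z*exp(x*z) + 4*sin(x), -6*x*y + 2*y*z - 5*z*sin(x*z) + 4*z*sin(y*z))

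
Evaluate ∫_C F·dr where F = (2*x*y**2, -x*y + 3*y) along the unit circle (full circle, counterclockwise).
0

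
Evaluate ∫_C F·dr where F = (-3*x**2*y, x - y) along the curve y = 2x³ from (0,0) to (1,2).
-3/2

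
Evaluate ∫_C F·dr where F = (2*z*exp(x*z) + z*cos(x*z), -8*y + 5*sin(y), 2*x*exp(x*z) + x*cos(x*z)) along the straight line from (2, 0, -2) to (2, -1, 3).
-5*cos(1) + sin(4) + sin(6) - 2*exp(-4) + 1 + 2*exp(6)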